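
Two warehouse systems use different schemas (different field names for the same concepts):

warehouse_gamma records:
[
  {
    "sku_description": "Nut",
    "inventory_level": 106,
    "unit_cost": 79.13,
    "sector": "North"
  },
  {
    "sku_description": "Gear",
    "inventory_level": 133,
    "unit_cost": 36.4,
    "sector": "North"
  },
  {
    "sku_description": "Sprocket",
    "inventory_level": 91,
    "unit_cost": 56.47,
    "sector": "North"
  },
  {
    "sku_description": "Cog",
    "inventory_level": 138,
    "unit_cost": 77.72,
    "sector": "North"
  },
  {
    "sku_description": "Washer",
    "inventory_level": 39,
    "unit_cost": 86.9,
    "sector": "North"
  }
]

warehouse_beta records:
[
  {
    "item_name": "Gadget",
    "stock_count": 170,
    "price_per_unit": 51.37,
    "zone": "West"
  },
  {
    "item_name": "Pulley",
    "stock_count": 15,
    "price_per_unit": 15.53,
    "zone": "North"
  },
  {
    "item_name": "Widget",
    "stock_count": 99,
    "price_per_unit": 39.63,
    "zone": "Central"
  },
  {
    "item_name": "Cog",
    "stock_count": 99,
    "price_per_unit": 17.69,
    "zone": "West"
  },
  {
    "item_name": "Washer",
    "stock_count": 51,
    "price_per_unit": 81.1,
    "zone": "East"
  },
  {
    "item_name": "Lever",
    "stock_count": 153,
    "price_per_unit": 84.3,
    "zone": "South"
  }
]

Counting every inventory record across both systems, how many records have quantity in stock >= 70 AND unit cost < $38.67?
2

Schema mappings:
- "inventory_level" (warehouse_gamma) = "stock_count" (warehouse_beta) = quantity
- "unit_cost" (warehouse_gamma) = "price_per_unit" (warehouse_beta) = unit cost

Records meeting both conditions in warehouse_gamma: 1
Records meeting both conditions in warehouse_beta: 1

Total: 1 + 1 = 2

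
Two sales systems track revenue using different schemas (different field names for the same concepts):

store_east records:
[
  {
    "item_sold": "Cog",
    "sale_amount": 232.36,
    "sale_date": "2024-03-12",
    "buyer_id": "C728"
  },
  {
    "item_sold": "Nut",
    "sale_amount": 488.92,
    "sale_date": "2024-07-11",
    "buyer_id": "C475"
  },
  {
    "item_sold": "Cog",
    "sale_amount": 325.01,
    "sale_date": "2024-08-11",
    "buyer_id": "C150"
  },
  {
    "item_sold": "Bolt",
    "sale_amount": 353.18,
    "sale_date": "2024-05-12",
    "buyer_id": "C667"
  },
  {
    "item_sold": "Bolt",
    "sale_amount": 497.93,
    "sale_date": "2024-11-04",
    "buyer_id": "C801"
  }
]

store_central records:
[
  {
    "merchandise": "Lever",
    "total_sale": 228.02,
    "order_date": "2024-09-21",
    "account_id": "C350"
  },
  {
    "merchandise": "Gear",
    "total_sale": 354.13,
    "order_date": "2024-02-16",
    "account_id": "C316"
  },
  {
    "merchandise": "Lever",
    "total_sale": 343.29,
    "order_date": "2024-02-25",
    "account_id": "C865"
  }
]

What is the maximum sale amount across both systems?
497.93

Reconcile: "sale_amount" (store_east) = "total_sale" (store_central) = sale amount

Maximum in store_east: 497.93
Maximum in store_central: 354.13

Overall maximum: max(497.93, 354.13) = 497.93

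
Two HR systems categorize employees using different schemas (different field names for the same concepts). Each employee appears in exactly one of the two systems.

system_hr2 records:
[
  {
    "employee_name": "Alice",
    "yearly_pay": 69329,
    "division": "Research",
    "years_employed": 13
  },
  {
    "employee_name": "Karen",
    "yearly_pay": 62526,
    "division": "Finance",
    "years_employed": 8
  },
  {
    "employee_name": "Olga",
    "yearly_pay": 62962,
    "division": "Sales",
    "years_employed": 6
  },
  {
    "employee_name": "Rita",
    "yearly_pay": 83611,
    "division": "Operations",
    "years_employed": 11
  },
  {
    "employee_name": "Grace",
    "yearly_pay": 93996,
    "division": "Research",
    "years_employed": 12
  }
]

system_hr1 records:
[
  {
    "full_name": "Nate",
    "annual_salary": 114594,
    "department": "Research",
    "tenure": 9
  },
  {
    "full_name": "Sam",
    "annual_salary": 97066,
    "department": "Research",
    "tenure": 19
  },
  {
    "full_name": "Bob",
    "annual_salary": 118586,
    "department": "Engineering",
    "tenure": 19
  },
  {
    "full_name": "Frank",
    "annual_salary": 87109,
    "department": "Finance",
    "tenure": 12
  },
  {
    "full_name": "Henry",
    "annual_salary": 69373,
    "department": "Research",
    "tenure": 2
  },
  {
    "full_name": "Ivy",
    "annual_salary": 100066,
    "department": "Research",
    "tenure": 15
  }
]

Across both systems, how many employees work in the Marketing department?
0

Schema mapping: "division" (system_hr2) = "department" (system_hr1) = department

Marketing employees in system_hr2: 0
Marketing employees in system_hr1: 0

Total in Marketing: 0 + 0 = 0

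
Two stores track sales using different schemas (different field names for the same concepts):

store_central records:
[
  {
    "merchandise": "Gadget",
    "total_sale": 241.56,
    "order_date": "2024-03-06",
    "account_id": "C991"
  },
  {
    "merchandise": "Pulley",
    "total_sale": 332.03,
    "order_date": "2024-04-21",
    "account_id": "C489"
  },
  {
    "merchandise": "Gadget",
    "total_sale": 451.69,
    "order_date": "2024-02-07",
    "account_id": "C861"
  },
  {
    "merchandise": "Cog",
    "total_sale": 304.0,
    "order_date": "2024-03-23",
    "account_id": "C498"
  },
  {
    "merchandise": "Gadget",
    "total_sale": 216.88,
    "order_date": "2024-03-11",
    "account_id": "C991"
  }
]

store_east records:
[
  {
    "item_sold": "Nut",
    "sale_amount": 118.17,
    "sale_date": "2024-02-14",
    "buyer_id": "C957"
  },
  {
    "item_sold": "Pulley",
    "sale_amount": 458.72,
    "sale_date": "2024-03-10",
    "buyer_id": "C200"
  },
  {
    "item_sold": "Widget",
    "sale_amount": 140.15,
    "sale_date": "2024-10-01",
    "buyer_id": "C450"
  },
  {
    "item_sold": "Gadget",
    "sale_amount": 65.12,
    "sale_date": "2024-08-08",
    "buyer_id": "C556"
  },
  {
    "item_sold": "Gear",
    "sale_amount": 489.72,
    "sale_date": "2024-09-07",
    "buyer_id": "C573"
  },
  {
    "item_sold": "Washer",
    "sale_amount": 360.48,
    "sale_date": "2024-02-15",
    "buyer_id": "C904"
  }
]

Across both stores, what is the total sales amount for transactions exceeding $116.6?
3113.4

Schema mapping: "total_sale" (store_central) = "sale_amount" (store_east) = sale amount

Sum of sales > $116.6 in store_central: 1546.16
Sum of sales > $116.6 in store_east: 1567.24

Total: 1546.16 + 1567.24 = 3113.4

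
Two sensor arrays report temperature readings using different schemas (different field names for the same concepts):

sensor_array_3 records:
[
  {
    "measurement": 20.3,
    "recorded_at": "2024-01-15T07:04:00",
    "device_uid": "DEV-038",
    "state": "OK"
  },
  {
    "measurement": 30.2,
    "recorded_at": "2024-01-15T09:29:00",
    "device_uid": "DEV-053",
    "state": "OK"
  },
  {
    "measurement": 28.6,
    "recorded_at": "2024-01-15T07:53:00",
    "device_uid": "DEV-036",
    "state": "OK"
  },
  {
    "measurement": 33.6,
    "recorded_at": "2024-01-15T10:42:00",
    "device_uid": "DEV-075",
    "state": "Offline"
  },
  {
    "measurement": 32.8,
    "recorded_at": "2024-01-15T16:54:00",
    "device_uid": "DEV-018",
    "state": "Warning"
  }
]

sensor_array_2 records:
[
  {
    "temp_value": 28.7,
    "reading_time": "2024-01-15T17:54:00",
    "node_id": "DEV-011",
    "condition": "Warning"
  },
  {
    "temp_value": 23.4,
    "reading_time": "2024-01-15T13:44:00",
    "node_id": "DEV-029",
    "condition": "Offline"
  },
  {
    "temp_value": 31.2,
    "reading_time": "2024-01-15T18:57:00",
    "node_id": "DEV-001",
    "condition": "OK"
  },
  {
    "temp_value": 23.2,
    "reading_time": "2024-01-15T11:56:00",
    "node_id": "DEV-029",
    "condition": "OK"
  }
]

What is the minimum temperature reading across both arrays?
20.3

Schema mapping: "measurement" (sensor_array_3) = "temp_value" (sensor_array_2) = temperature reading

Minimum in sensor_array_3: 20.3
Minimum in sensor_array_2: 23.2

Overall minimum: min(20.3, 23.2) = 20.3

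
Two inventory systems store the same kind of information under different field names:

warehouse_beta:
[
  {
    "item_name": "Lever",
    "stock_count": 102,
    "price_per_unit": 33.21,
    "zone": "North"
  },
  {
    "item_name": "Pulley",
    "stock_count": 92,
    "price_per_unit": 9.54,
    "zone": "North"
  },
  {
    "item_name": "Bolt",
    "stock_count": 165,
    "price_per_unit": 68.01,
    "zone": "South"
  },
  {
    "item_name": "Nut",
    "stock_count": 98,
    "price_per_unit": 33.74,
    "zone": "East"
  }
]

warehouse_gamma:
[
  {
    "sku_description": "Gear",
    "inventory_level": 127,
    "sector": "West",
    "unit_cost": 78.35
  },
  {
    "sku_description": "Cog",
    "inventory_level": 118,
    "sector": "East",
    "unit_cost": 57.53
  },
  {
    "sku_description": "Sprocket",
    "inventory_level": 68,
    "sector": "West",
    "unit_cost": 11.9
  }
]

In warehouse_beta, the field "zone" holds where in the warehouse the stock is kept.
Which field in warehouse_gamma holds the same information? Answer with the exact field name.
sector

In warehouse_beta, "zone" holds where in the warehouse the stock is kept.
The fields in warehouse_gamma are: "sku_description", "inventory_level", "sector", "unit_cost".
"sector" is the match: the name refers to the same concept and its values are area labels (e.g. 'East', 'West').
The other fields ("sku_description", "inventory_level", "unit_cost") hold different kinds of data.

So "zone" in warehouse_beta corresponds to "sector" in warehouse_gamma.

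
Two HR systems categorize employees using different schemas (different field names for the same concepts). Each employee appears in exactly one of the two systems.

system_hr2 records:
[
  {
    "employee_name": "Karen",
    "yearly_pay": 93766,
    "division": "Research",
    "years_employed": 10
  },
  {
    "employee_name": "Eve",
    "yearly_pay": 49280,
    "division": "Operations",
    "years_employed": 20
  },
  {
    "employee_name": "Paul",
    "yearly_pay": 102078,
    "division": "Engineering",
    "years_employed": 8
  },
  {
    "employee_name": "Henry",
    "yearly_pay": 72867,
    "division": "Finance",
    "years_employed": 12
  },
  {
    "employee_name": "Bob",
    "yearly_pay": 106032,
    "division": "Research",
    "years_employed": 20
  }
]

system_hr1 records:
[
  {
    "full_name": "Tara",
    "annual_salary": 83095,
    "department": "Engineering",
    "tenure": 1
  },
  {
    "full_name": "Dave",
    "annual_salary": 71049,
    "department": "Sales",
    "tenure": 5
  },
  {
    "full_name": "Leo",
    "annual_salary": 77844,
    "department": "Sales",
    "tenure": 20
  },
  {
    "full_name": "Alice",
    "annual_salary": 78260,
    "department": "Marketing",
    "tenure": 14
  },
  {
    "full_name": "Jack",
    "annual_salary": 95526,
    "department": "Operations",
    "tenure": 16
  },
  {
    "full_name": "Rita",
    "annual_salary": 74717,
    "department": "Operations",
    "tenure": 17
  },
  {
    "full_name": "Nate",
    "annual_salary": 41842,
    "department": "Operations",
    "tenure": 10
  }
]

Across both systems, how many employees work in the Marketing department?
1

Schema mapping: "division" (system_hr2) = "department" (system_hr1) = department

Marketing employees in system_hr2: 0
Marketing employees in system_hr1: 1

Total in Marketing: 0 + 1 = 1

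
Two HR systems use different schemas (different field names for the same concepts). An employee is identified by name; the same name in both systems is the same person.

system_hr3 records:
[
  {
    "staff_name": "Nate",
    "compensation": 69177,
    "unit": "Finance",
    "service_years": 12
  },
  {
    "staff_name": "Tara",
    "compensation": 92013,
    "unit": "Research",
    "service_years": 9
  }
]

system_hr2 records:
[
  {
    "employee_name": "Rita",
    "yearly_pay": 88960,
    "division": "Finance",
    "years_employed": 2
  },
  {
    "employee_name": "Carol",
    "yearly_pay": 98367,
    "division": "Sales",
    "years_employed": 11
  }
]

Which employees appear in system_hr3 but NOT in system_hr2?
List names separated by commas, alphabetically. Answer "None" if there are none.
Nate, Tara

Schema mapping: "staff_name" (system_hr3) = "employee_name" (system_hr2) = employee name

Names in system_hr3: ['Nate', 'Tara']
Names in system_hr2: ['Carol', 'Rita']

In system_hr3 but not system_hr2: ['Nate', 'Tara']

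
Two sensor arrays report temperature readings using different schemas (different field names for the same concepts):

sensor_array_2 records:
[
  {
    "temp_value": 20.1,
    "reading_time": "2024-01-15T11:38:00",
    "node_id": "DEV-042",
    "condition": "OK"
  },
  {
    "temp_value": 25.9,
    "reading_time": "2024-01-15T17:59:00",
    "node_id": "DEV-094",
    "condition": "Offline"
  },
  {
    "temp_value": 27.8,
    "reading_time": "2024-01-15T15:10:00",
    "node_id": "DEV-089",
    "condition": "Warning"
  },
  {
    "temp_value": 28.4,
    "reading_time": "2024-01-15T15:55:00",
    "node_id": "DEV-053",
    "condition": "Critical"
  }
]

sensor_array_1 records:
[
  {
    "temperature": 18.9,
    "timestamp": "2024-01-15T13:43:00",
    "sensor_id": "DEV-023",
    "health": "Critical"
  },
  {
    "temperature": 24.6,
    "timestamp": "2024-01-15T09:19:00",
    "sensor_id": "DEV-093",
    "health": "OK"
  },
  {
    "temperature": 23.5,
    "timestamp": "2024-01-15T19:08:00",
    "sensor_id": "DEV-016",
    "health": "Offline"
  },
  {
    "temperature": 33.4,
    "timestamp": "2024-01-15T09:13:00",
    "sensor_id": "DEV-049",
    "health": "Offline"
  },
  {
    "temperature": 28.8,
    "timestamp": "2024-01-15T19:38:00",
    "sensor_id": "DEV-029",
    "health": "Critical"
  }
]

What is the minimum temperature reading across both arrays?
18.9

Schema mapping: "temp_value" (sensor_array_2) = "temperature" (sensor_array_1) = temperature reading

Minimum in sensor_array_2: 20.1
Minimum in sensor_array_1: 18.9

Overall minimum: min(20.1, 18.9) = 18.9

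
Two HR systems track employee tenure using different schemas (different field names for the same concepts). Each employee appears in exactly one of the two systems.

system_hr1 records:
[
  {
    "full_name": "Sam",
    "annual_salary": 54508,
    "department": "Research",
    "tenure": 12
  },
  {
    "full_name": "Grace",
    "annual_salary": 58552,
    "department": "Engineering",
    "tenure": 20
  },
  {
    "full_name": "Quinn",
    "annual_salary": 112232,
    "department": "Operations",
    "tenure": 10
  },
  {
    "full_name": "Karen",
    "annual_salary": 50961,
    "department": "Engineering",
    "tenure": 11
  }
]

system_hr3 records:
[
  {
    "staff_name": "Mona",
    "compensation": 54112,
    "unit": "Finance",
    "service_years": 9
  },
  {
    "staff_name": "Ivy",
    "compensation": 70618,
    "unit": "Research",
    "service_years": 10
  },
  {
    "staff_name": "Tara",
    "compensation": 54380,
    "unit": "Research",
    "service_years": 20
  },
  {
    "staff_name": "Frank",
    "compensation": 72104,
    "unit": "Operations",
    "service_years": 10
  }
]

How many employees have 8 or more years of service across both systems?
8

Reconcile schemas: "tenure" (system_hr1) = "service_years" (system_hr3) = years of service

From system_hr1: 4 employees with >= 8 years
From system_hr3: 4 employees with >= 8 years

Total: 4 + 4 = 8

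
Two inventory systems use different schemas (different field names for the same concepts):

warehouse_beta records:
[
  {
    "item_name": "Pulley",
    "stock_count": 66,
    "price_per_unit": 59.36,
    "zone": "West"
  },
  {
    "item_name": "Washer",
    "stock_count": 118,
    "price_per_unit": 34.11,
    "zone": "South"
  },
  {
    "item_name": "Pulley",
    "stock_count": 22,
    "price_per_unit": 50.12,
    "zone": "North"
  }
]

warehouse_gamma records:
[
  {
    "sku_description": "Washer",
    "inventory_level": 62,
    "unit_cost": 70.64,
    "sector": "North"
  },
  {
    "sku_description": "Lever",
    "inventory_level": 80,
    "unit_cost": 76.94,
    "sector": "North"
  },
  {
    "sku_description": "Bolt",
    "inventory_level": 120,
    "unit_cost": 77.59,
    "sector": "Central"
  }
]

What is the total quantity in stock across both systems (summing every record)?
468

To reconcile these schemas, identify the field holding the quantity in stock in each system:
1. In warehouse_beta it is "stock_count"
2. In warehouse_gamma it is "inventory_level"

From warehouse_beta: 66 + 118 + 22 = 206
From warehouse_gamma: 62 + 80 + 120 = 262

Total: 206 + 262 = 468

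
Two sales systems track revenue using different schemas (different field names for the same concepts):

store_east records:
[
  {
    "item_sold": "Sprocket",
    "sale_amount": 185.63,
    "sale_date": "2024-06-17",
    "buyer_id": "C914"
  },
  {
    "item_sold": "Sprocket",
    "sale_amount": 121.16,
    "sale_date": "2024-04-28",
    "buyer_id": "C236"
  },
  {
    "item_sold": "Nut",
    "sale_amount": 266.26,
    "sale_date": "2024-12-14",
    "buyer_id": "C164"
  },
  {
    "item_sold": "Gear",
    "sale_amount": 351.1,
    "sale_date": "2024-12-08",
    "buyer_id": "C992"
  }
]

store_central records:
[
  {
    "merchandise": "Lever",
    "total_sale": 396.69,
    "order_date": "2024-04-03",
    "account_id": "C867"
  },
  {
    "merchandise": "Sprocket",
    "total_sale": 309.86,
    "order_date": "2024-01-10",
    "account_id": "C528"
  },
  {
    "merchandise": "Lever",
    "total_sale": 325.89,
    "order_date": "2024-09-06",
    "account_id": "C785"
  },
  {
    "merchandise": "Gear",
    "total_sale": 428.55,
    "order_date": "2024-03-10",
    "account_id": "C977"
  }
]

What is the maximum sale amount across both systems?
428.55

Reconcile: "sale_amount" (store_east) = "total_sale" (store_central) = sale amount

Maximum in store_east: 351.1
Maximum in store_central: 428.55

Overall maximum: max(351.1, 428.55) = 428.55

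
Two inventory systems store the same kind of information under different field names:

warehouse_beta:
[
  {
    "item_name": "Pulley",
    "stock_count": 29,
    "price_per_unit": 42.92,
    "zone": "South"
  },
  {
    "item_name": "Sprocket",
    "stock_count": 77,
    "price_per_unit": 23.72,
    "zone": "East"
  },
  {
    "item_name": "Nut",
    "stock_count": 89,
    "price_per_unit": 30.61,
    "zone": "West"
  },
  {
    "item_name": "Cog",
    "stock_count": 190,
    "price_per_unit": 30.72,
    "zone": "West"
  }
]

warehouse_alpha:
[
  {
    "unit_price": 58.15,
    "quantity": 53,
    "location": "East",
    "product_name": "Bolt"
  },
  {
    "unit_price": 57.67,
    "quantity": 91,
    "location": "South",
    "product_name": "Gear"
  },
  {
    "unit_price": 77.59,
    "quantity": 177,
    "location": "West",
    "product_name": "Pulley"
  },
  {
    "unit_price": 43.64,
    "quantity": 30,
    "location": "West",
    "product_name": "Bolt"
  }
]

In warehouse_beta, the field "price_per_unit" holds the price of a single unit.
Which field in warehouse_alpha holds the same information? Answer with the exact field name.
unit_price

In warehouse_beta, "price_per_unit" holds the price of a single unit.
The fields in warehouse_alpha are: "unit_price", "quantity", "location", "product_name".
"unit_price" is the match: the name refers to the same concept and its values are decimal currency amounts (e.g. 58.15, 57.67).
The other fields ("quantity", "location", "product_name") hold different kinds of data.

So "price_per_unit" in warehouse_beta corresponds to "unit_price" in warehouse_alpha.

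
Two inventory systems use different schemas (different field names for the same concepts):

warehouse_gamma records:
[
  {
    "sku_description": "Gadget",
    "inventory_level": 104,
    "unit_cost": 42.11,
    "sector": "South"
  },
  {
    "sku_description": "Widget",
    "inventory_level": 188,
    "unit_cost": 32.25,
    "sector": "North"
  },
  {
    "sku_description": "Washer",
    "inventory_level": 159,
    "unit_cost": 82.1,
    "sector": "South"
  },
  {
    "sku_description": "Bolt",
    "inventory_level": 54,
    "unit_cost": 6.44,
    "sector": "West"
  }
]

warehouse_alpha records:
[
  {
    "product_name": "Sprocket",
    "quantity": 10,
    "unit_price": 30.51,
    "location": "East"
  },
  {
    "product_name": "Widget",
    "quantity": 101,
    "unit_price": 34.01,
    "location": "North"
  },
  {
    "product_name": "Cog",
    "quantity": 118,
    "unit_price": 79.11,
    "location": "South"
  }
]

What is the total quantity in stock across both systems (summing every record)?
734

To reconcile these schemas, identify the field holding the quantity in stock in each system:
1. In warehouse_gamma it is "inventory_level"
2. In warehouse_alpha it is "quantity"

From warehouse_gamma: 104 + 188 + 159 + 54 = 505
From warehouse_alpha: 10 + 101 + 118 = 229

Total: 505 + 229 = 734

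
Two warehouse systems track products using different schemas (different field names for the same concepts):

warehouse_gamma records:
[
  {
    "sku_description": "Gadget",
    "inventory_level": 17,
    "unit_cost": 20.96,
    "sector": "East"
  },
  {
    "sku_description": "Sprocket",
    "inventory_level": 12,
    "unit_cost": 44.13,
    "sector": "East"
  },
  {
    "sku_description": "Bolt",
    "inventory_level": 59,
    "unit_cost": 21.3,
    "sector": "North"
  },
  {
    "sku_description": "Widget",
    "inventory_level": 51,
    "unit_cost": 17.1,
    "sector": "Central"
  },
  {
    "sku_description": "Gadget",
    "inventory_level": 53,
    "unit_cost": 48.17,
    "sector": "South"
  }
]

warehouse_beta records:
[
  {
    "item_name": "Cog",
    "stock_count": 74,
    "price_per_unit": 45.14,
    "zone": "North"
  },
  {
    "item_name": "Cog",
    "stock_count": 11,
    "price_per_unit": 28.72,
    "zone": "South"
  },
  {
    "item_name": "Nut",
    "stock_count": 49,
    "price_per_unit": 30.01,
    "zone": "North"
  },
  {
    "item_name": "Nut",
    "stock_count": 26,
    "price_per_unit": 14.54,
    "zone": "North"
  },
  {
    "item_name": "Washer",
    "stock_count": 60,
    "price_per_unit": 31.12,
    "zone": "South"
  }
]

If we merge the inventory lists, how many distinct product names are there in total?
7

Schema mapping: "sku_description" (warehouse_gamma) = "item_name" (warehouse_beta) = product name

Products in warehouse_gamma: ['Bolt', 'Gadget', 'Sprocket', 'Widget']
Products in warehouse_beta: ['Cog', 'Nut', 'Washer']

Union (unique products): ['Bolt', 'Cog', 'Gadget', 'Nut', 'Sprocket', 'Washer', 'Widget']
Count: 7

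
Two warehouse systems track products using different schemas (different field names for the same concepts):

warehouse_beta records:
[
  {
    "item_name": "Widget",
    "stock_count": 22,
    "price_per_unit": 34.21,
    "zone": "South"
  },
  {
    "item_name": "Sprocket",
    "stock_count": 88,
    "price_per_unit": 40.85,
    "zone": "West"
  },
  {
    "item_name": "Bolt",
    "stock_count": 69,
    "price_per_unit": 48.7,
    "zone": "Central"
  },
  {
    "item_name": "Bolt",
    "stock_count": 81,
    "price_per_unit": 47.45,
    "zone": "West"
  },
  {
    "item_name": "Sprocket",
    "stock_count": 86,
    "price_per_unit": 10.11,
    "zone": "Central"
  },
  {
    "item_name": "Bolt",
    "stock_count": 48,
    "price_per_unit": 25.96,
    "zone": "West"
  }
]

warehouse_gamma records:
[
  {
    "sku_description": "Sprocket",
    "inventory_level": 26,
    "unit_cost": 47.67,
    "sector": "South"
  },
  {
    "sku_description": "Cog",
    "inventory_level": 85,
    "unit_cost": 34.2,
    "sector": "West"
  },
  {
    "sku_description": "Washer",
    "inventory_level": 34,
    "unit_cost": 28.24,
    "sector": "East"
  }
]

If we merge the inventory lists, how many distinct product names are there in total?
5

Schema mapping: "item_name" (warehouse_beta) = "sku_description" (warehouse_gamma) = product name

Products in warehouse_beta: ['Bolt', 'Sprocket', 'Widget']
Products in warehouse_gamma: ['Cog', 'Sprocket', 'Washer']

Union (unique products): ['Bolt', 'Cog', 'Sprocket', 'Washer', 'Widget']
Count: 5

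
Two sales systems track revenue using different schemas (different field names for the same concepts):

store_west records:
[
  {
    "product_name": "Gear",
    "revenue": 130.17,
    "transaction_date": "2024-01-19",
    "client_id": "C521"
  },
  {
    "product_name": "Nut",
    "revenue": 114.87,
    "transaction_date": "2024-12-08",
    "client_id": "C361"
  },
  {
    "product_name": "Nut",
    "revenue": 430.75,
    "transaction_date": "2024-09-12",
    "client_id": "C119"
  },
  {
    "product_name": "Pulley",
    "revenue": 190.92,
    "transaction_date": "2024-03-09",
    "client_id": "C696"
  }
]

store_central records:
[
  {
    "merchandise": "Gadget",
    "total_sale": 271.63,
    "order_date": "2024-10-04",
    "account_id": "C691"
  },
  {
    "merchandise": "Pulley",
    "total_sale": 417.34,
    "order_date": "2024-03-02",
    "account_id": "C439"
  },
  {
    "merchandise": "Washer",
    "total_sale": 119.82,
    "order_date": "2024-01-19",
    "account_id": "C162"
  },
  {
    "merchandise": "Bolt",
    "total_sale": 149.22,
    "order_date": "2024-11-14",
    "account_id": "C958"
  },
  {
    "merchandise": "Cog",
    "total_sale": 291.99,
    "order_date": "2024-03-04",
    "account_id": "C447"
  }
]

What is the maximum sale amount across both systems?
430.75

Reconcile: "revenue" (store_west) = "total_sale" (store_central) = sale amount

Maximum in store_west: 430.75
Maximum in store_central: 417.34

Overall maximum: max(430.75, 417.34) = 430.75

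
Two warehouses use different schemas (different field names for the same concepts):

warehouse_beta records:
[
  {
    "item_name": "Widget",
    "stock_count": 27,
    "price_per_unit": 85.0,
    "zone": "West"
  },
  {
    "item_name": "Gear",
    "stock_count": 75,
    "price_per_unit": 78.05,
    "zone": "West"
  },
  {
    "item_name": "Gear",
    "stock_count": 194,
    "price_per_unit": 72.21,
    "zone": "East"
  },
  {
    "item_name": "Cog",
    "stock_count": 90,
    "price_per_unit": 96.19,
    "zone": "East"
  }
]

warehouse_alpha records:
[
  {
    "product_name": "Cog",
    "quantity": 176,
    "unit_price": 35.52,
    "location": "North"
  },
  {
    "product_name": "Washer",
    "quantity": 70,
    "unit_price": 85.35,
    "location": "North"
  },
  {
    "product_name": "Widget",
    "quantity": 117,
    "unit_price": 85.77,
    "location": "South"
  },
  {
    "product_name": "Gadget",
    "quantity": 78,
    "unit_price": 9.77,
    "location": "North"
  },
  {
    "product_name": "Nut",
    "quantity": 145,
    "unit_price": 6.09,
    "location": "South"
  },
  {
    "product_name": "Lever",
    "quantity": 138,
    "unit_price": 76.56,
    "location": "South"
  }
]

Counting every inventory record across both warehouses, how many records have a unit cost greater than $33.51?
8

Schema mapping: "price_per_unit" (warehouse_beta) = "unit_price" (warehouse_alpha) = unit cost

Records > $33.51 in warehouse_beta: 4
Records > $33.51 in warehouse_alpha: 4

Total count: 4 + 4 = 8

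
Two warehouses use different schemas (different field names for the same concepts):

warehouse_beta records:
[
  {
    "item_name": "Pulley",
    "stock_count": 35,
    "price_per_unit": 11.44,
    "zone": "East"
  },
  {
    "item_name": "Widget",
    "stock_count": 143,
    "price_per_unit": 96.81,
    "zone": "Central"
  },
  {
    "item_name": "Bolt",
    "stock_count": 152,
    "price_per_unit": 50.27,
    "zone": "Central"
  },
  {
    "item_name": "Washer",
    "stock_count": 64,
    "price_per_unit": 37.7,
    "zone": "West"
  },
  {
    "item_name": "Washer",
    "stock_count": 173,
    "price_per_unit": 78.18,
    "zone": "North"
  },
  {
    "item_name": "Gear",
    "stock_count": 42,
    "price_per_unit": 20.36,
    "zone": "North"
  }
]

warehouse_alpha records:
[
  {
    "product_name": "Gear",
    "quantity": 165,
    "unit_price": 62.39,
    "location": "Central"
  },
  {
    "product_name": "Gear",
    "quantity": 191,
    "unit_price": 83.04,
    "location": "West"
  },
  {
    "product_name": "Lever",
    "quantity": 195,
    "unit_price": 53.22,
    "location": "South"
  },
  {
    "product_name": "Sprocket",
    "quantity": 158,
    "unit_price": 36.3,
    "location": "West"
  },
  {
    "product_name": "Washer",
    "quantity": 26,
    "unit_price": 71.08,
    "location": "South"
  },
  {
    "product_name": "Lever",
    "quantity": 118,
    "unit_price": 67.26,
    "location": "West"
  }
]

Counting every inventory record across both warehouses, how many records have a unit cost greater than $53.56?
6

Schema mapping: "price_per_unit" (warehouse_beta) = "unit_price" (warehouse_alpha) = unit cost

Records > $53.56 in warehouse_beta: 2
Records > $53.56 in warehouse_alpha: 4

Total count: 2 + 4 = 6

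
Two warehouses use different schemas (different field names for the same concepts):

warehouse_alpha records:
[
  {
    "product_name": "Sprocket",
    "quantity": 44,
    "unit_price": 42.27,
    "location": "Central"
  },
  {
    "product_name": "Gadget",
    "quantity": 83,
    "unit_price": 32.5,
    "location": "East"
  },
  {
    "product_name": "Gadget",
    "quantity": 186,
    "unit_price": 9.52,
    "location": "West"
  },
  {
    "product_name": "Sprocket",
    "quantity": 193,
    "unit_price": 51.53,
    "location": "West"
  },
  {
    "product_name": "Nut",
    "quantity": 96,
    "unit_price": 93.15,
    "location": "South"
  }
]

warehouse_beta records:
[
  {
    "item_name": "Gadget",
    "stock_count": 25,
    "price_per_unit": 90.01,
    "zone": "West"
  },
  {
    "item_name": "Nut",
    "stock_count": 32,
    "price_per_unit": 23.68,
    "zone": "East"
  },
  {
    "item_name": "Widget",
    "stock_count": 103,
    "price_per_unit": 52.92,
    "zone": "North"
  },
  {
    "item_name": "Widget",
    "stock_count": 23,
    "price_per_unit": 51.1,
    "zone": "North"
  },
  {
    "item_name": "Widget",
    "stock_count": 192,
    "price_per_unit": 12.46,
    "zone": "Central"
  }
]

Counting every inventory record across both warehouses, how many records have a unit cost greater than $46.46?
5

Schema mapping: "unit_price" (warehouse_alpha) = "price_per_unit" (warehouse_beta) = unit cost

Records > $46.46 in warehouse_alpha: 2
Records > $46.46 in warehouse_beta: 3

Total count: 2 + 3 = 5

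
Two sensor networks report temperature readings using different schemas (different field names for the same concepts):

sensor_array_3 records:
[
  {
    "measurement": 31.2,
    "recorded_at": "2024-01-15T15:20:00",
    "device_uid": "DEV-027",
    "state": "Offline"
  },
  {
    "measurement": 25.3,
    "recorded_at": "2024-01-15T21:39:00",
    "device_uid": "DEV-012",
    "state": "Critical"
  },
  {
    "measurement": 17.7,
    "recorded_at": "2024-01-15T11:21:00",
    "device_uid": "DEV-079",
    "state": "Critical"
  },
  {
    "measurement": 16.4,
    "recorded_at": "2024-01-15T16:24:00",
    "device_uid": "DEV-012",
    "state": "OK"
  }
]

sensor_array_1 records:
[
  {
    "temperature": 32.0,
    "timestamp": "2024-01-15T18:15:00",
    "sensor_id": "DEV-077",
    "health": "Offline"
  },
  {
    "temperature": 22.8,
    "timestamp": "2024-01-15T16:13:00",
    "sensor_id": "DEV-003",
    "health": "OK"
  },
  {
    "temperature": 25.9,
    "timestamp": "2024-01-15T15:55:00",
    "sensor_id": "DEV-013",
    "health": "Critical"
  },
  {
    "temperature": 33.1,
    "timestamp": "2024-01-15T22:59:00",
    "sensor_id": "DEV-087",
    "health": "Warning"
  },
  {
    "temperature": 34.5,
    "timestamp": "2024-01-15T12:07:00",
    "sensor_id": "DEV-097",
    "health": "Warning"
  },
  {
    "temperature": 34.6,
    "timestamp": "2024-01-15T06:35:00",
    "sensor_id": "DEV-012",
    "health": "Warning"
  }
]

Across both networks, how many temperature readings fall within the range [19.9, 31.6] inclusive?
4

Schema mapping: "measurement" (sensor_array_3) = "temperature" (sensor_array_1) = temperature

Readings in [19.9, 31.6] from sensor_array_3: 2
Readings in [19.9, 31.6] from sensor_array_1: 2

Total count: 2 + 2 = 4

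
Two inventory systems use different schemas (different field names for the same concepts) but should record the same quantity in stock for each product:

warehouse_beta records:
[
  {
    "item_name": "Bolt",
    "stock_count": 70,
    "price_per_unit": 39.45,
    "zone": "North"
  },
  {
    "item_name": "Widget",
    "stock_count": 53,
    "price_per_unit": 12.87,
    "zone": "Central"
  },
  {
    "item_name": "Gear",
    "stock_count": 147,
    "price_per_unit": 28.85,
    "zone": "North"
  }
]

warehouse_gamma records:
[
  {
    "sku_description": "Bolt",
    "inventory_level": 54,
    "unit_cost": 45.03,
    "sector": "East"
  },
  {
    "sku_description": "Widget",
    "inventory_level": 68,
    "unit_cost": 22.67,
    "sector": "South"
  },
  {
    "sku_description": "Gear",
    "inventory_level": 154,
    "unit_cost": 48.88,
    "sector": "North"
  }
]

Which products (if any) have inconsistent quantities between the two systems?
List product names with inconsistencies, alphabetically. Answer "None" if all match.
Bolt, Gear, Widget

Schema mappings:
- "item_name" (warehouse_beta) = "sku_description" (warehouse_gamma) = product name
- "stock_count" (warehouse_beta) = "inventory_level" (warehouse_gamma) = quantity

Comparison:
  Bolt: 70 vs 54 - MISMATCH
  Widget: 53 vs 68 - MISMATCH
  Gear: 147 vs 154 - MISMATCH

Products with inconsistencies: Bolt, Gear, Widget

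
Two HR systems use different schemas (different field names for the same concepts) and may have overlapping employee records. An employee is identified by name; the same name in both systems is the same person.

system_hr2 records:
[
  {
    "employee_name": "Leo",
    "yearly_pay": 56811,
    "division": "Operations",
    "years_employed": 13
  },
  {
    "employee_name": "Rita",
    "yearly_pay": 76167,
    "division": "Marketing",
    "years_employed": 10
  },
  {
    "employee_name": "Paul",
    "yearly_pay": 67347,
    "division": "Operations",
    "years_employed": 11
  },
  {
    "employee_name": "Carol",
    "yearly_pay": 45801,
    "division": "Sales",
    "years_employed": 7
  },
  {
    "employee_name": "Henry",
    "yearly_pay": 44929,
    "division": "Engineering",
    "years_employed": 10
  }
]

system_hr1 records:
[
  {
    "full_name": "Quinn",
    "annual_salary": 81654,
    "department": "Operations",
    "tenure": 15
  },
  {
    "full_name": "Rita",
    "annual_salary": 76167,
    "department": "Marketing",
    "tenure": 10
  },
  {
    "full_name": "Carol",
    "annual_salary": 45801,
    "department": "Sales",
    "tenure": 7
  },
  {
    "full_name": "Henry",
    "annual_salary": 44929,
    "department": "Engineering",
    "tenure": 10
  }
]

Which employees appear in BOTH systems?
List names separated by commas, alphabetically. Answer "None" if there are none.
Carol, Henry, Rita

Schema mapping: "employee_name" (system_hr2) = "full_name" (system_hr1) = employee name

Names in system_hr2: ['Carol', 'Henry', 'Leo', 'Paul', 'Rita']
Names in system_hr1: ['Carol', 'Henry', 'Quinn', 'Rita']

Intersection: ['Carol', 'Henry', 'Rita']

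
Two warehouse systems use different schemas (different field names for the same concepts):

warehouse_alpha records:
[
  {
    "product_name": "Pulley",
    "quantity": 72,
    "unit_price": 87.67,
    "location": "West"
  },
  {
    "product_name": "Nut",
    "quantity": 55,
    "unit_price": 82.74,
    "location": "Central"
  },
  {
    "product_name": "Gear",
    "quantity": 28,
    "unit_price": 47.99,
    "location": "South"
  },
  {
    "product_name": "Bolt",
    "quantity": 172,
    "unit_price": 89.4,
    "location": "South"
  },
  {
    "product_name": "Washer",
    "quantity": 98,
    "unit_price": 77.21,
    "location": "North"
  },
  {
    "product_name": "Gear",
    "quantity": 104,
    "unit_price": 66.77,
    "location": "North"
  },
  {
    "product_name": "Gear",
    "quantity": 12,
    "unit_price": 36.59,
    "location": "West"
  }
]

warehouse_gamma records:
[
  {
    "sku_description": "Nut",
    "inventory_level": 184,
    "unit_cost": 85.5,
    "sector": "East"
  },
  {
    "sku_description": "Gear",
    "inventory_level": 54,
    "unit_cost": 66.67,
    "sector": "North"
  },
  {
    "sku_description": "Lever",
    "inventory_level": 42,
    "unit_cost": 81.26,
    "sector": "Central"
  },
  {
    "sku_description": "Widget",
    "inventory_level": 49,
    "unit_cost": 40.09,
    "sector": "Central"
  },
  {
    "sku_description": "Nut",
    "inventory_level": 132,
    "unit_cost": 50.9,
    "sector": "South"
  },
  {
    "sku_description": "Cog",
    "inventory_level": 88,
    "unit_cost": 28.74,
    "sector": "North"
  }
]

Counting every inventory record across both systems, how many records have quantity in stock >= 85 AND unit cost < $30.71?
1

Schema mappings:
- "quantity" (warehouse_alpha) = "inventory_level" (warehouse_gamma) = quantity
- "unit_price" (warehouse_alpha) = "unit_cost" (warehouse_gamma) = unit cost

Records meeting both conditions in warehouse_alpha: 0
Records meeting both conditions in warehouse_gamma: 1

Total: 0 + 1 = 1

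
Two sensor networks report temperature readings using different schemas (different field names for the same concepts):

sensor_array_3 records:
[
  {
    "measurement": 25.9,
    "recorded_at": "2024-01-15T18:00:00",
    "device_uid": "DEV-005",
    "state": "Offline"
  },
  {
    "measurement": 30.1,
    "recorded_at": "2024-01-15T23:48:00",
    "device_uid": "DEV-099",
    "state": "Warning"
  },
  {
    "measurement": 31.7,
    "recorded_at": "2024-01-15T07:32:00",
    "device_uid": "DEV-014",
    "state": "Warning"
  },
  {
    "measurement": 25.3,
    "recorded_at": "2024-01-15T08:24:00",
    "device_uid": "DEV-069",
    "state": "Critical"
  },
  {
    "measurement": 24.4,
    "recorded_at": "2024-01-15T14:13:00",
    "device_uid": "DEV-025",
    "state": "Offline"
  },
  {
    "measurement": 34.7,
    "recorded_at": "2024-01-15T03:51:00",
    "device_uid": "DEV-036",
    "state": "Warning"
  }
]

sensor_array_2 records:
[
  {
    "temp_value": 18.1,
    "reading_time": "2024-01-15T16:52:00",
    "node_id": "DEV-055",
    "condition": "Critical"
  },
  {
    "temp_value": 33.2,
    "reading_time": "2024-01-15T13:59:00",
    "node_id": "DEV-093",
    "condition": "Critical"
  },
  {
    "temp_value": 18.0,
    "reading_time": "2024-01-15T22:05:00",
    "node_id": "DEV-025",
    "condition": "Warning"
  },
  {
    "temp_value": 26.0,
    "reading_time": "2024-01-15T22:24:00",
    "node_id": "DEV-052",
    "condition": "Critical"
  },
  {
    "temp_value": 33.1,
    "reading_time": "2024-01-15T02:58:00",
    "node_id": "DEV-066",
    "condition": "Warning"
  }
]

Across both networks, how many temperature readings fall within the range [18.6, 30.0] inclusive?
4

Schema mapping: "measurement" (sensor_array_3) = "temp_value" (sensor_array_2) = temperature

Readings in [18.6, 30.0] from sensor_array_3: 3
Readings in [18.6, 30.0] from sensor_array_2: 1

Total count: 3 + 1 = 4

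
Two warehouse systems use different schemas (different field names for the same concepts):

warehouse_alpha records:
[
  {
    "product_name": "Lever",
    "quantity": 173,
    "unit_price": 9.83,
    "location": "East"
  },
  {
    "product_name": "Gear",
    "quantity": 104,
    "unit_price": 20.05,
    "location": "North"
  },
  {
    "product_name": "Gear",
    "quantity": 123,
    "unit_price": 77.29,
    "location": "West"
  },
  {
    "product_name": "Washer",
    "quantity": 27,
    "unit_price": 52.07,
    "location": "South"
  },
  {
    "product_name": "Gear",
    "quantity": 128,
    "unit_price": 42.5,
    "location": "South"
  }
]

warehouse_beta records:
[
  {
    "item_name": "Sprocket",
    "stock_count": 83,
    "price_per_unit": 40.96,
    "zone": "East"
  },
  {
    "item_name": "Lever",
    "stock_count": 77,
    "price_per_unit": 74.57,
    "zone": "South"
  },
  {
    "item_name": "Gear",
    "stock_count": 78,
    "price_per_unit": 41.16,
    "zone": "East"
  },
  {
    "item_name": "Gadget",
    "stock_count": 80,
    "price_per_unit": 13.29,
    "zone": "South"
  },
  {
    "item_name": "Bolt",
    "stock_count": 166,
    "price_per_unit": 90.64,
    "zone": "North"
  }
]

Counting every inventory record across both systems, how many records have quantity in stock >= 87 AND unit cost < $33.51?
2

Schema mappings:
- "quantity" (warehouse_alpha) = "stock_count" (warehouse_beta) = quantity
- "unit_price" (warehouse_alpha) = "price_per_unit" (warehouse_beta) = unit cost

Records meeting both conditions in warehouse_alpha: 2
Records meeting both conditions in warehouse_beta: 0

Total: 2 + 0 = 2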